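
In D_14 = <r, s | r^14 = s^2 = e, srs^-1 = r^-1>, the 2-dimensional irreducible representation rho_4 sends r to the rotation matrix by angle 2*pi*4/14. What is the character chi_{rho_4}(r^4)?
chi_{rho_4}(r^4) = 2*cos(2*pi*4*4/14) = 2*cos(16*pi/7)

Argument: rho_4(r^4) is rotation by angle 2*pi*4*4/14, whose trace is 2*cos(2*pi*4*4/14) = 2*cos(16*pi/7).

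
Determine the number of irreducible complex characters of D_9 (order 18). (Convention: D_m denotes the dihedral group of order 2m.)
6

Reasoning: The number of irreducible complex representations of a finite group equals its number of conjugacy classes. D_9 has 6 conjugacy classes ((n+3)/2 for n odd), so D_9 (order 18) has exactly 6 irreducible complex representations.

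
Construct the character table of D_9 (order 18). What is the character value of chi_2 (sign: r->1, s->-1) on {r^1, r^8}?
Conjugacy classes: {e} of size 1, {r^1, r^8} of size 2, {r^2, r^7} of size 2, {r^3, r^6} of size 2, {r^4, r^5} of size 2, {s, sr, ..., sr^8} of size 9.
Character table:
  irrep \ class              {e} (size 1)  {r^1, r^8} (size 2)  {r^2, r^7} (size 2)  {r^3, r^6} (size 2)  {r^4, r^5} (size 2)  {s, sr, ..., sr^8} (size 9)
  chi_1 (triv)               1             1                    1                    1                    1                    1                          
  chi_2 (sign: r->1, s->-1)  1             1                    1                    1                    1                    -1                         
  chi_3 (2d, j=1)            2             2*cos(2*pi/9)        2*cos(4*pi/9)        -1                   -2*cos(pi/9)         0                          
  chi_4 (2d, j=2)            2             2*cos(4*pi/9)        -2*cos(pi/9)         -1                   2*cos(2*pi/9)        0                          
  chi_5 (2d, j=3)            2             -1                   -1                   2                    -1                   0                          
  chi_6 (2d, j=4)            2             -2*cos(pi/9)         2*cos(2*pi/9)        -1                   2*cos(4*pi/9)        0                          

Spot check: chi_2 (sign: r->1, s->-1) on {r^1, r^8} = 1.

Why: D_9 has order 2*9 = 18 with 6 conjugacy classes, hence 6 irreducibles. Sum of squared dims 1 + 1 + 4 + 4 + 4 + 4 = 18 = |G|. Linear characters come from the abelianisation; the 2-dimensional irreps have character r^k -> 2*cos(2*pi*j*k/9), reflections -> 0.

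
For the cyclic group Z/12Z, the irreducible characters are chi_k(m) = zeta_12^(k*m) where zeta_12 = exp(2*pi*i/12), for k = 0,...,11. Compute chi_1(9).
chi_1(9) = zeta_12^9 = -I

Justification: chi_1(9) = zeta_12^(1*9) = zeta_12^9. Since zeta_12^12 = 1, this equals zeta_12^9 = exp(2*pi*i*9/12) = -I.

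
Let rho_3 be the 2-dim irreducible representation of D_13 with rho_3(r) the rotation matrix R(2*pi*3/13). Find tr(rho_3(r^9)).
chi_{rho_3}(r^9) = 2*cos(2*pi*3*9/13) = 2*cos(54*pi/13)

Explanation: rho_3(r^9) is rotation by angle 2*pi*3*9/13, whose trace is 2*cos(2*pi*3*9/13) = 2*cos(54*pi/13).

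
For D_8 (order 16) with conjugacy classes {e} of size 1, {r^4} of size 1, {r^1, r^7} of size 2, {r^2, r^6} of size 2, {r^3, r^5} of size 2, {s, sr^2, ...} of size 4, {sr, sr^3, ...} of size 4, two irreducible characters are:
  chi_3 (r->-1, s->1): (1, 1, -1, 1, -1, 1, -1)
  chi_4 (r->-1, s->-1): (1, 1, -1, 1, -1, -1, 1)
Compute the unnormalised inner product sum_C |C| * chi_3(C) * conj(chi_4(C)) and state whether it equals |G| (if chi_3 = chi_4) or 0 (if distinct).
Sum = 0; so <chi_3, chi_4> = 0 (distinct irreducibles are orthogonal).

Derivation: Compute term by term over conjugacy classes (|C| * chi_3(C) * conj(chi_4(C))):
  1*(1)*conj(1) + 1*(1)*conj(1) + 2*(-1)*conj(-1) + 2*(1)*conj(1) + 2*(-1)*conj(-1) + 4*(1)*conj(-1) + 4*(-1)*conj(1)
  = (1) + (1) + (2) + (2) + (2) + (-4) + (-4)
  = 0.
Dividing by |G| = 16 gives 0/16 = 0, matching the row-orthogonality relation <chi_3, chi_4> = [chi_3 = chi_4].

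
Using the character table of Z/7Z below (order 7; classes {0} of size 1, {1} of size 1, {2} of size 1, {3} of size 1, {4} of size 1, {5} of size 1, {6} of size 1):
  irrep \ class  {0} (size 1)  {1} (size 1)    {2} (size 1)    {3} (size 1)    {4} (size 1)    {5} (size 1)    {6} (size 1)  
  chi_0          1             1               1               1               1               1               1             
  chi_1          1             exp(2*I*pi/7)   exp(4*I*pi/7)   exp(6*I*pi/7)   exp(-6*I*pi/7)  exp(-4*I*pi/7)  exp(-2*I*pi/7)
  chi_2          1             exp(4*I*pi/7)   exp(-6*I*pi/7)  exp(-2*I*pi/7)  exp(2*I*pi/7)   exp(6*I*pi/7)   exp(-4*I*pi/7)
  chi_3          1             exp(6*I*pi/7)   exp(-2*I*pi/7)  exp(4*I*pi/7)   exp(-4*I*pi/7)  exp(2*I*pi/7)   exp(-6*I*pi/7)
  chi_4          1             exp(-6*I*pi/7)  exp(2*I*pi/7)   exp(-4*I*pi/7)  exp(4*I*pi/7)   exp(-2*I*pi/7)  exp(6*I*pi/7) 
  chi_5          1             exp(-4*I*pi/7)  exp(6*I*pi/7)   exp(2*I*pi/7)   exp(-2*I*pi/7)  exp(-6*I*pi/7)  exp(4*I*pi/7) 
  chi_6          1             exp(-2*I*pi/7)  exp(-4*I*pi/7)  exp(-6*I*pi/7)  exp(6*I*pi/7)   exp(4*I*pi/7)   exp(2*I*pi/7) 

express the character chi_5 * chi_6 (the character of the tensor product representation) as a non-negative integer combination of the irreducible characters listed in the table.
chi_5 tensor chi_6 = chi_4 (all other irreducibles have multiplicity 0).

Working: The character of a tensor product is the pointwise product (chi_5 * chi_6)(C) = chi_5(C) * chi_6(C):
  {0}: (1)*(1), {1}: (exp(-4*I*pi/7))*(exp(-2*I*pi/7)), {2}: (exp(6*I*pi/7))*(exp(-4*I*pi/7)), {3}: (exp(2*I*pi/7))*(exp(-6*I*pi/7)), {4}: (exp(-2*I*pi/7))*(exp(6*I*pi/7)), {5}: (exp(-6*I*pi/7))*(exp(4*I*pi/7)), {6}: (exp(4*I*pi/7))*(exp(2*I*pi/7))
so (chi_5 * chi_6) takes values
  {0} -> 1, {1} -> exp(-6*I*pi/7), {2} -> exp(2*I*pi/7), {3} -> exp(-4*I*pi/7), {4} -> exp(4*I*pi/7), {5} -> exp(-2*I*pi/7), {6} -> exp(6*I*pi/7).
Now take the inner product of this character with each irreducible chi from the table, <chi_5*chi_6, chi> = (1/7) sum_C |C| (chi_5*chi_6)(C) conj(chi(C)):
  <chi_5*chi_6, chi_0> = (1/7)[1*(1)*conj(1) + 1*(exp(-6*I*pi/7))*conj(1) + 1*(exp(2*I*pi/7))*conj(1) + 1*(exp(-4*I*pi/7))*conj(1) + 1*(exp(4*I*pi/7))*conj(1) + 1*(exp(-2*I*pi/7))*conj(1) + 1*(exp(6*I*pi/7))*conj(1)]
      = (1/7)[(1) + (exp(-6*I*pi/7)) + (exp(2*I*pi/7)) + (exp(-4*I*pi/7)) + (exp(4*I*pi/7)) + (exp(-2*I*pi/7)) + (exp(6*I*pi/7))] = 0/7 = 0
  <chi_5*chi_6, chi_1> = (1/7)[1*(1)*conj(1) + 1*(exp(-6*I*pi/7))*conj(exp(2*I*pi/7)) + 1*(exp(2*I*pi/7))*conj(exp(4*I*pi/7)) + 1*(exp(-4*I*pi/7))*conj(exp(6*I*pi/7)) + 1*(exp(4*I*pi/7))*conj(exp(-6*I*pi/7)) + 1*(exp(-2*I*pi/7))*conj(exp(-4*I*pi/7)) + 1*(exp(6*I*pi/7))*conj(exp(-2*I*pi/7))]
      = (1/7)[(1) + (exp(6*I*pi/7)) + (exp(-2*I*pi/7)) + (exp(4*I*pi/7)) + (exp(-4*I*pi/7)) + (exp(2*I*pi/7)) + (exp(-6*I*pi/7))] = 0/7 = 0
  <chi_5*chi_6, chi_2> = (1/7)[1*(1)*conj(1) + 1*(exp(-6*I*pi/7))*conj(exp(4*I*pi/7)) + 1*(exp(2*I*pi/7))*conj(exp(-6*I*pi/7)) + 1*(exp(-4*I*pi/7))*conj(exp(-2*I*pi/7)) + 1*(exp(4*I*pi/7))*conj(exp(2*I*pi/7)) + 1*(exp(-2*I*pi/7))*conj(exp(6*I*pi/7)) + 1*(exp(6*I*pi/7))*conj(exp(-4*I*pi/7))]
      = (1/7)[(1) + (exp(4*I*pi/7)) + (exp(-6*I*pi/7)) + (exp(-2*I*pi/7)) + (exp(2*I*pi/7)) + (exp(6*I*pi/7)) + (exp(-4*I*pi/7))] = 0/7 = 0
  <chi_5*chi_6, chi_3> = (1/7)[1*(1)*conj(1) + 1*(exp(-6*I*pi/7))*conj(exp(6*I*pi/7)) + 1*(exp(2*I*pi/7))*conj(exp(-2*I*pi/7)) + 1*(exp(-4*I*pi/7))*conj(exp(4*I*pi/7)) + 1*(exp(4*I*pi/7))*conj(exp(-4*I*pi/7)) + 1*(exp(-2*I*pi/7))*conj(exp(2*I*pi/7)) + 1*(exp(6*I*pi/7))*conj(exp(-6*I*pi/7))]
      = (1/7)[(1) + (exp(2*I*pi/7)) + (exp(4*I*pi/7)) + (exp(6*I*pi/7)) + (exp(-6*I*pi/7)) + (exp(-4*I*pi/7)) + (exp(-2*I*pi/7))] = 0/7 = 0
  <chi_5*chi_6, chi_4> = (1/7)[1*(1)*conj(1) + 1*(exp(-6*I*pi/7))*conj(exp(-6*I*pi/7)) + 1*(exp(2*I*pi/7))*conj(exp(2*I*pi/7)) + 1*(exp(-4*I*pi/7))*conj(exp(-4*I*pi/7)) + 1*(exp(4*I*pi/7))*conj(exp(4*I*pi/7)) + 1*(exp(-2*I*pi/7))*conj(exp(-2*I*pi/7)) + 1*(exp(6*I*pi/7))*conj(exp(6*I*pi/7))]
      = (1/7)[(1) + (1) + (1) + (1) + (1) + (1) + (1)] = 7/7 = 1
  <chi_5*chi_6, chi_5> = (1/7)[1*(1)*conj(1) + 1*(exp(-6*I*pi/7))*conj(exp(-4*I*pi/7)) + 1*(exp(2*I*pi/7))*conj(exp(6*I*pi/7)) + 1*(exp(-4*I*pi/7))*conj(exp(2*I*pi/7)) + 1*(exp(4*I*pi/7))*conj(exp(-2*I*pi/7)) + 1*(exp(-2*I*pi/7))*conj(exp(-6*I*pi/7)) + 1*(exp(6*I*pi/7))*conj(exp(4*I*pi/7))]
      = (1/7)[(1) + (exp(-2*I*pi/7)) + (exp(-4*I*pi/7)) + (exp(-6*I*pi/7)) + (exp(6*I*pi/7)) + (exp(4*I*pi/7)) + (exp(2*I*pi/7))] = 0/7 = 0
  <chi_5*chi_6, chi_6> = (1/7)[1*(1)*conj(1) + 1*(exp(-6*I*pi/7))*conj(exp(-2*I*pi/7)) + 1*(exp(2*I*pi/7))*conj(exp(-4*I*pi/7)) + 1*(exp(-4*I*pi/7))*conj(exp(-6*I*pi/7)) + 1*(exp(4*I*pi/7))*conj(exp(6*I*pi/7)) + 1*(exp(-2*I*pi/7))*conj(exp(4*I*pi/7)) + 1*(exp(6*I*pi/7))*conj(exp(2*I*pi/7))]
      = (1/7)[(1) + (exp(-4*I*pi/7)) + (exp(6*I*pi/7)) + (exp(2*I*pi/7)) + (exp(-2*I*pi/7)) + (exp(-6*I*pi/7)) + (exp(4*I*pi/7))] = 0/7 = 0
(Exp terms are combined using exp(i*s)*conj(exp(i*t)) = exp(i*(s-t)), and sums of them are collapsed using the identity that for every m > 1 the m distinct m-th roots of unity sum to 0, e.g. 1 + exp(2*I*pi/3) + exp(-2*I*pi/3) = 0.)
Hence the multiplicities are chi_4: 1. Dimension check: dim(chi_5)*dim(chi_6) = 1*1 = 1 and sum (mult * dim) = 1*1 = 1.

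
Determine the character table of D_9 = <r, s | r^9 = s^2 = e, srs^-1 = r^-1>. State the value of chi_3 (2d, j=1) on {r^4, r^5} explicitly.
Conjugacy classes: {e} of size 1, {r^1, r^8} of size 2, {r^2, r^7} of size 2, {r^3, r^6} of size 2, {r^4, r^5} of size 2, {s, sr, ..., sr^8} of size 9.
Character table:
  irrep \ class              {e} (size 1)  {r^1, r^8} (size 2)  {r^2, r^7} (size 2)  {r^3, r^6} (size 2)  {r^4, r^5} (size 2)  {s, sr, ..., sr^8} (size 9)
  chi_1 (triv)               1             1                    1                    1                    1                    1                          
  chi_2 (sign: r->1, s->-1)  1             1                    1                    1                    1                    -1                         
  chi_3 (2d, j=1)            2             2*cos(2*pi/9)        2*cos(4*pi/9)        -1                   -2*cos(pi/9)         0                          
  chi_4 (2d, j=2)            2             2*cos(4*pi/9)        -2*cos(pi/9)         -1                   2*cos(2*pi/9)        0                          
  chi_5 (2d, j=3)            2             -1                   -1                   2                    -1                   0                          
  chi_6 (2d, j=4)            2             -2*cos(pi/9)         2*cos(2*pi/9)        -1                   2*cos(4*pi/9)        0                          

Spot check: chi_3 (2d, j=1) on {r^4, r^5} = -2*cos(pi/9).

Details: D_9 has order 2*9 = 18 with 6 conjugacy classes, hence 6 irreducibles. Sum of squared dims 1 + 1 + 4 + 4 + 4 + 4 = 18 = |G|. Linear characters come from the abelianisation; the 2-dimensional irreps have character r^k -> 2*cos(2*pi*j*k/9), reflections -> 0.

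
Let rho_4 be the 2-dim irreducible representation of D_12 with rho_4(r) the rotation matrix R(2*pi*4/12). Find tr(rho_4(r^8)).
chi_{rho_4}(r^8) = 2*cos(2*pi*4*8/12) = -1

Solution. rho_4(r^8) is rotation by angle 2*pi*4*8/12, whose trace is 2*cos(2*pi*4*8/12) = -1.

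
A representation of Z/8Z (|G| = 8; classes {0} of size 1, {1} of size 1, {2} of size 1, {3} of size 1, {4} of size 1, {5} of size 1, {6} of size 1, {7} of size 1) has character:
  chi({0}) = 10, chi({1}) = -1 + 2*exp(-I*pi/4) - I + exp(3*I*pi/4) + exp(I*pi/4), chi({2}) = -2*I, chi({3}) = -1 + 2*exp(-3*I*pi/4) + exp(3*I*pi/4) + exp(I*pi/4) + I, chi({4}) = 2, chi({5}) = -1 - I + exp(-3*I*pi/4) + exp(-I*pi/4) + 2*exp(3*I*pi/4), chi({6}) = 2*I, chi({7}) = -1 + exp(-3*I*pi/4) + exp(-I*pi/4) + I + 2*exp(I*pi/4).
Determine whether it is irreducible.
Not irreducible (reducible): <chi, chi> = 16 > 1.

<chi, chi> = (1/|G|) sum_C |C| * |chi(C)|^2 = (1/8)[1*|10|^2 + 1*|-1 + 2*exp(-I*pi/4) - I + exp(3*I*pi/4) + exp(I*pi/4)|^2 + 1*|-2*I|^2 + 1*|-1 + 2*exp(-3*I*pi/4) + exp(3*I*pi/4) + exp(I*pi/4) + I|^2 + 1*|2|^2 + 1*|-1 - I + exp(-3*I*pi/4) + exp(-I*pi/4) + 2*exp(3*I*pi/4)|^2 + 1*|2*I|^2 + 1*|-1 + exp(-3*I*pi/4) + exp(-I*pi/4) + I + 2*exp(I*pi/4)|^2]
  = (1/8)[(100) + (4 - 2*exp(I*pi/4) - 2*exp(3*I*pi/4) - 4*exp(-I*pi/4)) + (4) + (4 - 4*exp(3*I*pi/4) - 2*exp(-I*pi/4) - 2*exp(-3*I*pi/4)) + (4) + (4 - 4*exp(3*I*pi/4) - 2*exp(-I*pi/4) - 2*exp(-3*I*pi/4)) + (4) + (4 - 2*exp(I*pi/4) - 2*exp(3*I*pi/4) - 4*exp(-I*pi/4))] = 128/8 = 16.
(Exp terms are combined using exp(i*s)*conj(exp(i*t)) = exp(i*(s-t)), and sums of them are collapsed using the identity that for every m > 1 the m distinct m-th roots of unity sum to 0, e.g. 1 + exp(2*I*pi/3) + exp(-2*I*pi/3) = 0.)
A character is irreducible iff <chi, chi> = 1, so this representation is reducible.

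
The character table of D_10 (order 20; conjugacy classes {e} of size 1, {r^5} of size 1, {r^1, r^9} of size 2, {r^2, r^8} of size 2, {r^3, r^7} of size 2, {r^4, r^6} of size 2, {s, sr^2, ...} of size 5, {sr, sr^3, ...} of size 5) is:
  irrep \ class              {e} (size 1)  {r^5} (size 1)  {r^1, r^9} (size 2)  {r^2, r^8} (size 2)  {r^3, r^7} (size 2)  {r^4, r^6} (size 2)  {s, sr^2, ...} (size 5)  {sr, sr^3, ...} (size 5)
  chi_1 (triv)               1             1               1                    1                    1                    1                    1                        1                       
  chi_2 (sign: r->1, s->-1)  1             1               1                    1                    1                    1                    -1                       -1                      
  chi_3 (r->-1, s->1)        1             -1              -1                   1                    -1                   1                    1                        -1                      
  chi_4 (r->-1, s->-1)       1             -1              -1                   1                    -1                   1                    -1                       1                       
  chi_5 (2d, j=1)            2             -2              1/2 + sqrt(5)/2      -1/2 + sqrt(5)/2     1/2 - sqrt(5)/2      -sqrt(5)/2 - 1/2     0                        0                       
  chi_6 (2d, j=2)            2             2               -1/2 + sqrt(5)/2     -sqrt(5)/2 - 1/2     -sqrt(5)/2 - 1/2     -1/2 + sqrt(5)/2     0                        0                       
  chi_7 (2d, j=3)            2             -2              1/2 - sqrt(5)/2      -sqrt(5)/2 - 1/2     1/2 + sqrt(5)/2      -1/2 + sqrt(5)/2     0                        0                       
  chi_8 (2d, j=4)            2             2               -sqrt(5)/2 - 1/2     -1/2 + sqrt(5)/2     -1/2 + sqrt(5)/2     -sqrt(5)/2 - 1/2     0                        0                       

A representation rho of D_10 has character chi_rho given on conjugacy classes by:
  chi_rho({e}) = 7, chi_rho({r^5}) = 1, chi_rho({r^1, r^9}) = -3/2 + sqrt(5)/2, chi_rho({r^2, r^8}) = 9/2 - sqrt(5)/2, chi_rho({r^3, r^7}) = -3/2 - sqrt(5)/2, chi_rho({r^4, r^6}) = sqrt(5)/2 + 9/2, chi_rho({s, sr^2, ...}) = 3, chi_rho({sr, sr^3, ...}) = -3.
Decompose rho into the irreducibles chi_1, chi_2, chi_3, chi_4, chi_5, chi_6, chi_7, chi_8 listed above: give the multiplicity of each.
Multiplicities: chi_1: 1, chi_2: 1, chi_3: 3, chi_4: 0, chi_5: 0, chi_6: 1, chi_7: 0, chi_8: 0.

Why: Use <chi_rho, chi> = (1/|G|) sum_C |C| * chi_rho(C) * conj(chi(C)) with |G| = 20 for each irreducible chi in the table:
  <chi_rho, chi_1> = (1/20)[1*(7)*conj(1) + 1*(1)*conj(1) + 2*(-3/2 + sqrt(5)/2)*conj(1) + 2*(9/2 - sqrt(5)/2)*conj(1) + 2*(-3/2 - sqrt(5)/2)*conj(1) + 2*(sqrt(5)/2 + 9/2)*conj(1) + 5*(3)*conj(1) + 5*(-3)*conj(1)]
      = (1/20)[(7) + (1) + (-3 + sqrt(5)) + (9 - sqrt(5)) + (-3 - sqrt(5)) + (sqrt(5) + 9) + (15) + (-15)] = 20/20 = 1
  <chi_rho, chi_2> = (1/20)[1*(7)*conj(1) + 1*(1)*conj(1) + 2*(-3/2 + sqrt(5)/2)*conj(1) + 2*(9/2 - sqrt(5)/2)*conj(1) + 2*(-3/2 - sqrt(5)/2)*conj(1) + 2*(sqrt(5)/2 + 9/2)*conj(1) + 5*(3)*conj(-1) + 5*(-3)*conj(-1)]
      = (1/20)[(7) + (1) + (-3 + sqrt(5)) + (9 - sqrt(5)) + (-3 - sqrt(5)) + (sqrt(5) + 9) + (-15) + (15)] = 20/20 = 1
  <chi_rho, chi_3> = (1/20)[1*(7)*conj(1) + 1*(1)*conj(-1) + 2*(-3/2 + sqrt(5)/2)*conj(-1) + 2*(9/2 - sqrt(5)/2)*conj(1) + 2*(-3/2 - sqrt(5)/2)*conj(-1) + 2*(sqrt(5)/2 + 9/2)*conj(1) + 5*(3)*conj(1) + 5*(-3)*conj(-1)]
      = (1/20)[(7) + (-1) + (3 - sqrt(5)) + (9 - sqrt(5)) + (sqrt(5) + 3) + (sqrt(5) + 9) + (15) + (15)] = 60/20 = 3
  <chi_rho, chi_4> = (1/20)[1*(7)*conj(1) + 1*(1)*conj(-1) + 2*(-3/2 + sqrt(5)/2)*conj(-1) + 2*(9/2 - sqrt(5)/2)*conj(1) + 2*(-3/2 - sqrt(5)/2)*conj(-1) + 2*(sqrt(5)/2 + 9/2)*conj(1) + 5*(3)*conj(-1) + 5*(-3)*conj(1)]
      = (1/20)[(7) + (-1) + (3 - sqrt(5)) + (9 - sqrt(5)) + (sqrt(5) + 3) + (sqrt(5) + 9) + (-15) + (-15)] = 0/20 = 0
  <chi_rho, chi_5> = (1/20)[1*(7)*conj(2) + 1*(1)*conj(-2) + 2*(-3/2 + sqrt(5)/2)*conj(1/2 + sqrt(5)/2) + 2*(9/2 - sqrt(5)/2)*conj(-1/2 + sqrt(5)/2) + 2*(-3/2 - sqrt(5)/2)*conj(1/2 - sqrt(5)/2) + 2*(sqrt(5)/2 + 9/2)*conj(-sqrt(5)/2 - 1/2) + 5*(3)*conj(0) + 5*(-3)*conj(0)]
      = (1/20)[(14) + (-2) + (1 - sqrt(5)) + (-7 + 5*sqrt(5)) + (1 + sqrt(5)) + (-5*sqrt(5) - 7) + (0) + (0)] = 0/20 = 0
  <chi_rho, chi_6> = (1/20)[1*(7)*conj(2) + 1*(1)*conj(2) + 2*(-3/2 + sqrt(5)/2)*conj(-1/2 + sqrt(5)/2) + 2*(9/2 - sqrt(5)/2)*conj(-sqrt(5)/2 - 1/2) + 2*(-3/2 - sqrt(5)/2)*conj(-sqrt(5)/2 - 1/2) + 2*(sqrt(5)/2 + 9/2)*conj(-1/2 + sqrt(5)/2) + 5*(3)*conj(0) + 5*(-3)*conj(0)]
      = (1/20)[(14) + (2) + (4 - 2*sqrt(5)) + (-4*sqrt(5) - 2) + (4 + 2*sqrt(5)) + (-2 + 4*sqrt(5)) + (0) + (0)] = 20/20 = 1
  <chi_rho, chi_7> = (1/20)[1*(7)*conj(2) + 1*(1)*conj(-2) + 2*(-3/2 + sqrt(5)/2)*conj(1/2 - sqrt(5)/2) + 2*(9/2 - sqrt(5)/2)*conj(-sqrt(5)/2 - 1/2) + 2*(-3/2 - sqrt(5)/2)*conj(1/2 + sqrt(5)/2) + 2*(sqrt(5)/2 + 9/2)*conj(-1/2 + sqrt(5)/2) + 5*(3)*conj(0) + 5*(-3)*conj(0)]
      = (1/20)[(14) + (-2) + (-4 + 2*sqrt(5)) + (-4*sqrt(5) - 2) + (-2*sqrt(5) - 4) + (-2 + 4*sqrt(5)) + (0) + (0)] = 0/20 = 0
  <chi_rho, chi_8> = (1/20)[1*(7)*conj(2) + 1*(1)*conj(2) + 2*(-3/2 + sqrt(5)/2)*conj(-sqrt(5)/2 - 1/2) + 2*(9/2 - sqrt(5)/2)*conj(-1/2 + sqrt(5)/2) + 2*(-3/2 - sqrt(5)/2)*conj(-1/2 + sqrt(5)/2) + 2*(sqrt(5)/2 + 9/2)*conj(-sqrt(5)/2 - 1/2) + 5*(3)*conj(0) + 5*(-3)*conj(0)]
      = (1/20)[(14) + (2) + (-1 + sqrt(5)) + (-7 + 5*sqrt(5)) + (-sqrt(5) - 1) + (-5*sqrt(5) - 7) + (0) + (0)] = 0/20 = 0
Dimension check: dim(rho) = sum (mult * dim) = 1*1 + 1*1 + 3*1 + 0*1 + 0*2 + 1*2 + 0*2 + 0*2 = 7 = chi_rho(e) = 7.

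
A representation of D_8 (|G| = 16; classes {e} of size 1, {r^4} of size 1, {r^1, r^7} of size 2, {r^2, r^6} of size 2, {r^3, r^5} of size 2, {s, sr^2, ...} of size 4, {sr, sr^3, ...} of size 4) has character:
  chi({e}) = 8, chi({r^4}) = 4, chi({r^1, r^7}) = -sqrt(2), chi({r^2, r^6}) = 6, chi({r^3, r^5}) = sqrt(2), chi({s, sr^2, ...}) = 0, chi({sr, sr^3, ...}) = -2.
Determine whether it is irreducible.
Not irreducible (reducible): <chi, chi> = 11 > 1.

Argument: <chi, chi> = (1/|G|) sum_C |C| * |chi(C)|^2 = (1/16)[1*|8|^2 + 1*|4|^2 + 2*|-sqrt(2)|^2 + 2*|6|^2 + 2*|sqrt(2)|^2 + 4*|0|^2 + 4*|-2|^2]
  = (1/16)[(64) + (16) + (4) + (72) + (4) + (0) + (16)] = 176/16 = 11.
A character is irreducible iff <chi, chi> = 1, so this representation is reducible.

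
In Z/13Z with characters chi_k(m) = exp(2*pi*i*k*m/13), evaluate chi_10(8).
chi_10(8) = zeta_13^80 = exp(4*I*pi/13)

Reasoning: chi_10(8) = zeta_13^(10*8) = zeta_13^80. Since zeta_13^13 = 1, this equals zeta_13^2 = exp(2*pi*i*2/13) = exp(4*I*pi/13).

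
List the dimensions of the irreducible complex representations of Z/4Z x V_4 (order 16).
Dimensions: 1, 1, 1, 1, 1, 1, 1, 1, 1, 1, 1, 1, 1, 1, 1, 1

Working: There are 16 irreducibles (= number of conjugacy classes). Their dimensions d_i satisfy sum d_i^2 = |G| = 16: 1 + 1 + 1 + 1 + 1 + 1 + 1 + 1 + 1 + 1 + 1 + 1 + 1 + 1 + 1 + 1 = 16. (For the product with Z/4Z: each of the 4 1-dim characters of Z/4Z tensors with each irrep of V_4, giving 4 copies of each V_4-dimension.)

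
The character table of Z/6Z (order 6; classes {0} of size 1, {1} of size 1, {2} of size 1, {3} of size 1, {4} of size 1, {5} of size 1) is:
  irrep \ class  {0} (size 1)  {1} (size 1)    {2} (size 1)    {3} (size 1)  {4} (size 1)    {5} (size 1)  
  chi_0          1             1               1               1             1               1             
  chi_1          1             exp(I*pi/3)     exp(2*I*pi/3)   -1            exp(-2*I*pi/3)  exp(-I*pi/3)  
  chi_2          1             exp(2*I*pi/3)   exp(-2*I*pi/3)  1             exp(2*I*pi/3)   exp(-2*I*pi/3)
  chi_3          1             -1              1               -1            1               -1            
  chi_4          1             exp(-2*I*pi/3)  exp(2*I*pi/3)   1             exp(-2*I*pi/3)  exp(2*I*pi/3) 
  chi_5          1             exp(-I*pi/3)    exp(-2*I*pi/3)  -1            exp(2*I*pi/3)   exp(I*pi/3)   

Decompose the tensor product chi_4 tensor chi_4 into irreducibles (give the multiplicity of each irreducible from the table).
chi_4 tensor chi_4 = chi_2 (all other irreducibles have multiplicity 0).

Argument: The character of a tensor product is the pointwise product (chi_4 * chi_4)(C) = chi_4(C) * chi_4(C):
  {0}: (1)*(1), {1}: (exp(-2*I*pi/3))*(exp(-2*I*pi/3)), {2}: (exp(2*I*pi/3))*(exp(2*I*pi/3)), {3}: (1)*(1), {4}: (exp(-2*I*pi/3))*(exp(-2*I*pi/3)), {5}: (exp(2*I*pi/3))*(exp(2*I*pi/3))
so (chi_4 * chi_4) takes values
  {0} -> 1, {1} -> exp(2*I*pi/3), {2} -> exp(-2*I*pi/3), {3} -> 1, {4} -> exp(2*I*pi/3), {5} -> exp(-2*I*pi/3).
Now take the inner product of this character with each irreducible chi from the table, <chi_4*chi_4, chi> = (1/6) sum_C |C| (chi_4*chi_4)(C) conj(chi(C)):
  <chi_4*chi_4, chi_0> = (1/6)[1*(1)*conj(1) + 1*(exp(2*I*pi/3))*conj(1) + 1*(exp(-2*I*pi/3))*conj(1) + 1*(1)*conj(1) + 1*(exp(2*I*pi/3))*conj(1) + 1*(exp(-2*I*pi/3))*conj(1)]
      = (1/6)[(1) + (exp(2*I*pi/3)) + (exp(-2*I*pi/3)) + (1) + (exp(2*I*pi/3)) + (exp(-2*I*pi/3))] = 0/6 = 0
  <chi_4*chi_4, chi_1> = (1/6)[1*(1)*conj(1) + 1*(exp(2*I*pi/3))*conj(exp(I*pi/3)) + 1*(exp(-2*I*pi/3))*conj(exp(2*I*pi/3)) + 1*(1)*conj(-1) + 1*(exp(2*I*pi/3))*conj(exp(-2*I*pi/3)) + 1*(exp(-2*I*pi/3))*conj(exp(-I*pi/3))]
      = (1/6)[(1) + (exp(I*pi/3)) + (exp(2*I*pi/3)) + (-1) + (exp(-2*I*pi/3)) + (exp(-I*pi/3))] = 0/6 = 0
  <chi_4*chi_4, chi_2> = (1/6)[1*(1)*conj(1) + 1*(exp(2*I*pi/3))*conj(exp(2*I*pi/3)) + 1*(exp(-2*I*pi/3))*conj(exp(-2*I*pi/3)) + 1*(1)*conj(1) + 1*(exp(2*I*pi/3))*conj(exp(2*I*pi/3)) + 1*(exp(-2*I*pi/3))*conj(exp(-2*I*pi/3))]
      = (1/6)[(1) + (1) + (1) + (1) + (1) + (1)] = 6/6 = 1
  <chi_4*chi_4, chi_3> = (1/6)[1*(1)*conj(1) + 1*(exp(2*I*pi/3))*conj(-1) + 1*(exp(-2*I*pi/3))*conj(1) + 1*(1)*conj(-1) + 1*(exp(2*I*pi/3))*conj(1) + 1*(exp(-2*I*pi/3))*conj(-1)]
      = (1/6)[(1) + (-exp(2*I*pi/3)) + (exp(-2*I*pi/3)) + (-1) + (exp(2*I*pi/3)) + (-exp(-2*I*pi/3))] = 0/6 = 0
  <chi_4*chi_4, chi_4> = (1/6)[1*(1)*conj(1) + 1*(exp(2*I*pi/3))*conj(exp(-2*I*pi/3)) + 1*(exp(-2*I*pi/3))*conj(exp(2*I*pi/3)) + 1*(1)*conj(1) + 1*(exp(2*I*pi/3))*conj(exp(-2*I*pi/3)) + 1*(exp(-2*I*pi/3))*conj(exp(2*I*pi/3))]
      = (1/6)[(1) + (exp(-2*I*pi/3)) + (exp(2*I*pi/3)) + (1) + (exp(-2*I*pi/3)) + (exp(2*I*pi/3))] = 0/6 = 0
  <chi_4*chi_4, chi_5> = (1/6)[1*(1)*conj(1) + 1*(exp(2*I*pi/3))*conj(exp(-I*pi/3)) + 1*(exp(-2*I*pi/3))*conj(exp(-2*I*pi/3)) + 1*(1)*conj(-1) + 1*(exp(2*I*pi/3))*conj(exp(2*I*pi/3)) + 1*(exp(-2*I*pi/3))*conj(exp(I*pi/3))]
      = (1/6)[(1) + (-1) + (1) + (-1) + (1) + (-1)] = 0/6 = 0
(Exp terms are combined using exp(i*s)*conj(exp(i*t)) = exp(i*(s-t)), and sums of them are collapsed using the identity that for every m > 1 the m distinct m-th roots of unity sum to 0, e.g. 1 + exp(2*I*pi/3) + exp(-2*I*pi/3) = 0.)
Hence the multiplicities are chi_2: 1. Dimension check: dim(chi_4)*dim(chi_4) = 1*1 = 1 and sum (mult * dim) = 1*1 = 1.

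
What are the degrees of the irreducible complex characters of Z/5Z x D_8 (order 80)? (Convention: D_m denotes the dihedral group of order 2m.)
Dimensions: 1, 1, 1, 1, 1, 1, 1, 1, 1, 1, 1, 1, 1, 1, 1, 1, 1, 1, 1, 1, 2, 2, 2, 2, 2, 2, 2, 2, 2, 2, 2, 2, 2, 2, 2

Argument: There are 35 irreducibles (= number of conjugacy classes). Their dimensions d_i satisfy sum d_i^2 = |G| = 80: 1 + 1 + 1 + 1 + 1 + 1 + 1 + 1 + 1 + 1 + 1 + 1 + 1 + 1 + 1 + 1 + 1 + 1 + 1 + 1 + 4 + 4 + 4 + 4 + 4 + 4 + 4 + 4 + 4 + 4 + 4 + 4 + 4 + 4 + 4 = 80. (For the product with Z/5Z: each of the 5 1-dim characters of Z/5Z tensors with each irrep of D_8, giving 5 copies of each D_8-dimension.)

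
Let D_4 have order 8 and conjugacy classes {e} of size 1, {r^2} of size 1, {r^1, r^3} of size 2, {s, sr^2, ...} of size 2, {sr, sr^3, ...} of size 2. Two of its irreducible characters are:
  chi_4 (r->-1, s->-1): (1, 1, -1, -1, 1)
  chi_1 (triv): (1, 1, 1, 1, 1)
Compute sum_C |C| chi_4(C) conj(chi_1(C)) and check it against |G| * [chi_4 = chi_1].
Sum = 0; so <chi_4, chi_1> = 0 (distinct irreducibles are orthogonal).

Justification: Compute term by term over conjugacy classes (|C| * chi_4(C) * conj(chi_1(C))):
  1*(1)*conj(1) + 1*(1)*conj(1) + 2*(-1)*conj(1) + 2*(-1)*conj(1) + 2*(1)*conj(1)
  = (1) + (1) + (-2) + (-2) + (2)
  = 0.
Dividing by |G| = 8 gives 0/8 = 0, matching the row-orthogonality relation <chi_4, chi_1> = [chi_4 = chi_1].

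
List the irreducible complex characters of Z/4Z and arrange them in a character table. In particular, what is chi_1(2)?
Character table of Z/4Z (irreps indexed chi_0,...,chi_3 with chi_k(m) = zeta_4^(k*m), zeta_4 = exp(2*pi*i/4)):
  irrep \ class  {0} (size 1)  {1} (size 1)  {2} (size 1)  {3} (size 1)
  chi_0          1             1             1             1           
  chi_1          1             I             -1            -I          
  chi_2          1             -1            1             -1          
  chi_3          1             -I            -1            I           

Spot check: chi_1(2) = zeta_4^(1*2) = zeta_4^2 = -1.

Justification: Z/4Z is abelian, so all 4 irreducible complex representations are 1-dimensional. They are given by chi_k(m) = zeta_4^(k*m) for k = 0,...,3. Row orthogonality: sum_m chi_k(m) conj(chi_l(m)) = 4 * [k = l].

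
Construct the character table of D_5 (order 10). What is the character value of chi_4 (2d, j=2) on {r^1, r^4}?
Conjugacy classes: {e} of size 1, {r^1, r^4} of size 2, {r^2, r^3} of size 2, {s, sr, ..., sr^4} of size 5.
Character table:
  irrep \ class              {e} (size 1)  {r^1, r^4} (size 2)  {r^2, r^3} (size 2)  {s, sr, ..., sr^4} (size 5)
  chi_1 (triv)               1             1                    1                    1                          
  chi_2 (sign: r->1, s->-1)  1             1                    1                    -1                         
  chi_3 (2d, j=1)            2             -1/2 + sqrt(5)/2     -sqrt(5)/2 - 1/2     0                          
  chi_4 (2d, j=2)            2             -sqrt(5)/2 - 1/2     -1/2 + sqrt(5)/2     0                          

Spot check: chi_4 (2d, j=2) on {r^1, r^4} = -sqrt(5)/2 - 1/2.

D_5 has order 2*5 = 10 with 4 conjugacy classes, hence 4 irreducibles. Sum of squared dims 1 + 1 + 4 + 4 = 10 = |G|. Linear characters come from the abelianisation; the 2-dimensional irreps have character r^k -> 2*cos(2*pi*j*k/5), reflections -> 0.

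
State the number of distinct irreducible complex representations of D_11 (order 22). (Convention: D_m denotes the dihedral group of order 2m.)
7

Solution. The number of irreducible complex representations of a finite group equals its number of conjugacy classes. D_11 has 7 conjugacy classes ((n+3)/2 for n odd), so D_11 (order 22) has exactly 7 irreducible complex representations.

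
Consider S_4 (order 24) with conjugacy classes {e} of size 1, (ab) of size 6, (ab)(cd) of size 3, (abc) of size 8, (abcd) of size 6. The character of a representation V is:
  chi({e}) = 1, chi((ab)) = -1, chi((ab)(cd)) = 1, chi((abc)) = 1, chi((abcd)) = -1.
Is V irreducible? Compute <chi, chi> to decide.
Irreducible: <chi, chi> = 1.

Justification: <chi, chi> = (1/|G|) sum_C |C| * |chi(C)|^2 = (1/24)[1*|1|^2 + 6*|-1|^2 + 3*|1|^2 + 8*|1|^2 + 6*|-1|^2]
  = (1/24)[(1) + (6) + (3) + (8) + (6)] = 24/24 = 1.
A character is irreducible iff <chi, chi> = 1, so this representation is irreducible.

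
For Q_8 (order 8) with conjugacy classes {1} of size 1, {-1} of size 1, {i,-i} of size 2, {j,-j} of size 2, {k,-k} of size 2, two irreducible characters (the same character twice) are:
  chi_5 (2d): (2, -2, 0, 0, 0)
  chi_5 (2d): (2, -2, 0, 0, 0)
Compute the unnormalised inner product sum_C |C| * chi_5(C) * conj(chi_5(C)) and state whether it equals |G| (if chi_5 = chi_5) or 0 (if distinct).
Sum = 8 = |G| = 8; so <chi_5, chi_5> = 1 (norm-1 confirms irreducibility).

Why: Compute term by term over conjugacy classes (|C| * chi_5(C) * conj(chi_5(C))):
  1*(2)*conj(2) + 1*(-2)*conj(-2) + 2*(0)*conj(0) + 2*(0)*conj(0) + 2*(0)*conj(0)
  = (4) + (4) + (0) + (0) + (0)
  = 8.
Dividing by |G| = 8 gives 8/8 = 1, matching the row-orthogonality relation <chi_5, chi_5> = [chi_5 = chi_5].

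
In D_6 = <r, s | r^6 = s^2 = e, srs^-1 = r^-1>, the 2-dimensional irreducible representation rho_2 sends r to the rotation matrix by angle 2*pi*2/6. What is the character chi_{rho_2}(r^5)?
chi_{rho_2}(r^5) = 2*cos(2*pi*2*5/6) = -1

Reasoning: rho_2(r^5) is rotation by angle 2*pi*2*5/6, whose trace is 2*cos(2*pi*2*5/6) = -1.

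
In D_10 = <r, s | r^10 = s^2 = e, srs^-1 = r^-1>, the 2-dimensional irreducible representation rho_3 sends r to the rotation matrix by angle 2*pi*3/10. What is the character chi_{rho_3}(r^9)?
chi_{rho_3}(r^9) = 2*cos(2*pi*3*9/10) = 1/2 - sqrt(5)/2

Derivation: rho_3(r^9) is rotation by angle 2*pi*3*9/10, whose trace is 2*cos(2*pi*3*9/10) = 1/2 - sqrt(5)/2.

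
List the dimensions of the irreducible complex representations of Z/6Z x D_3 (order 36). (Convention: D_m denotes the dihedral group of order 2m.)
Dimensions: 1, 1, 1, 1, 1, 1, 1, 1, 1, 1, 1, 1, 2, 2, 2, 2, 2, 2

Argument: There are 18 irreducibles (= number of conjugacy classes). Their dimensions d_i satisfy sum d_i^2 = |G| = 36: 1 + 1 + 1 + 1 + 1 + 1 + 1 + 1 + 1 + 1 + 1 + 1 + 4 + 4 + 4 + 4 + 4 + 4 = 36. (For the product with Z/6Z: each of the 6 1-dim characters of Z/6Z tensors with each irrep of D_3, giving 6 copies of each D_3-dimension.)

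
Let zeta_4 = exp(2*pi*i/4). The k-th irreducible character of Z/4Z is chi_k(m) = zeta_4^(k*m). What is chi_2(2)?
chi_2(2) = zeta_4^4 = 1

Proof sketch: chi_2(2) = zeta_4^(2*2) = zeta_4^4. Since zeta_4^4 = 1, this equals zeta_4^0 = exp(2*pi*i*0/4) = 1.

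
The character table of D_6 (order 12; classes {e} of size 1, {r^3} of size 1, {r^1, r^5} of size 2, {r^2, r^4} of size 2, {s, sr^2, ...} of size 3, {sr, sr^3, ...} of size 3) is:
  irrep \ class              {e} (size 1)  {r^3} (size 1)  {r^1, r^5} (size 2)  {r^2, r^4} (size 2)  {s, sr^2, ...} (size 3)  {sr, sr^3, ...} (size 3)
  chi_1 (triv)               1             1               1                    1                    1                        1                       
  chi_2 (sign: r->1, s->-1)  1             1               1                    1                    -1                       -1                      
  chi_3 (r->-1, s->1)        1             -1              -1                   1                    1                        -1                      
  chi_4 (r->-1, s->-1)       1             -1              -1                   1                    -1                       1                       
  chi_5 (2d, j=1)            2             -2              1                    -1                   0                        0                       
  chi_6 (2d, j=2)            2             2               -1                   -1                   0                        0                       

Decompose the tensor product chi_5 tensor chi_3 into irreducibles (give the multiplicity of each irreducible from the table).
chi_5 tensor chi_3 = chi_6 (all other irreducibles have multiplicity 0).

The character of a tensor product is the pointwise product (chi_5 * chi_3)(C) = chi_5(C) * chi_3(C):
  {e}: (2)*(1), {r^3}: (-2)*(-1), {r^1, r^5}: (1)*(-1), {r^2, r^4}: (-1)*(1), {s, sr^2, ...}: (0)*(1), {sr, sr^3, ...}: (0)*(-1)
so (chi_5 * chi_3) takes values
  {e} -> 2, {r^3} -> 2, {r^1, r^5} -> -1, {r^2, r^4} -> -1, {s, sr^2, ...} -> 0, {sr, sr^3, ...} -> 0.
Now take the inner product of this character with each irreducible chi from the table, <chi_5*chi_3, chi> = (1/12) sum_C |C| (chi_5*chi_3)(C) conj(chi(C)):
  <chi_5*chi_3, chi_1> = (1/12)[1*(2)*conj(1) + 1*(2)*conj(1) + 2*(-1)*conj(1) + 2*(-1)*conj(1) + 3*(0)*conj(1) + 3*(0)*conj(1)]
      = (1/12)[(2) + (2) + (-2) + (-2) + (0) + (0)] = 0/12 = 0
  <chi_5*chi_3, chi_2> = (1/12)[1*(2)*conj(1) + 1*(2)*conj(1) + 2*(-1)*conj(1) + 2*(-1)*conj(1) + 3*(0)*conj(-1) + 3*(0)*conj(-1)]
      = (1/12)[(2) + (2) + (-2) + (-2) + (0) + (0)] = 0/12 = 0
  <chi_5*chi_3, chi_3> = (1/12)[1*(2)*conj(1) + 1*(2)*conj(-1) + 2*(-1)*conj(-1) + 2*(-1)*conj(1) + 3*(0)*conj(1) + 3*(0)*conj(-1)]
      = (1/12)[(2) + (-2) + (2) + (-2) + (0) + (0)] = 0/12 = 0
  <chi_5*chi_3, chi_4> = (1/12)[1*(2)*conj(1) + 1*(2)*conj(-1) + 2*(-1)*conj(-1) + 2*(-1)*conj(1) + 3*(0)*conj(-1) + 3*(0)*conj(1)]
      = (1/12)[(2) + (-2) + (2) + (-2) + (0) + (0)] = 0/12 = 0
  <chi_5*chi_3, chi_5> = (1/12)[1*(2)*conj(2) + 1*(2)*conj(-2) + 2*(-1)*conj(1) + 2*(-1)*conj(-1) + 3*(0)*conj(0) + 3*(0)*conj(0)]
      = (1/12)[(4) + (-4) + (-2) + (2) + (0) + (0)] = 0/12 = 0
  <chi_5*chi_3, chi_6> = (1/12)[1*(2)*conj(2) + 1*(2)*conj(2) + 2*(-1)*conj(-1) + 2*(-1)*conj(-1) + 3*(0)*conj(0) + 3*(0)*conj(0)]
      = (1/12)[(4) + (4) + (2) + (2) + (0) + (0)] = 12/12 = 1
Hence the multiplicities are chi_6: 1. Dimension check: dim(chi_5)*dim(chi_3) = 2*1 = 2 and sum (mult * dim) = 1*2 = 2.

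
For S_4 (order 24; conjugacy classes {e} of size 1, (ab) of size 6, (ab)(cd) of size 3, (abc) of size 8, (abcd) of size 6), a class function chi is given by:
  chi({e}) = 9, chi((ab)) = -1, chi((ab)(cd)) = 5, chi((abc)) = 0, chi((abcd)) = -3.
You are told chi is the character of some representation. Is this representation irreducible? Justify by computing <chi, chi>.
Not irreducible (reducible): <chi, chi> = 9 > 1.

Argument: <chi, chi> = (1/|G|) sum_C |C| * |chi(C)|^2 = (1/24)[1*|9|^2 + 6*|-1|^2 + 3*|5|^2 + 8*|0|^2 + 6*|-3|^2]
  = (1/24)[(81) + (6) + (75) + (0) + (54)] = 216/24 = 9.
A character is irreducible iff <chi, chi> = 1, so this representation is reducible.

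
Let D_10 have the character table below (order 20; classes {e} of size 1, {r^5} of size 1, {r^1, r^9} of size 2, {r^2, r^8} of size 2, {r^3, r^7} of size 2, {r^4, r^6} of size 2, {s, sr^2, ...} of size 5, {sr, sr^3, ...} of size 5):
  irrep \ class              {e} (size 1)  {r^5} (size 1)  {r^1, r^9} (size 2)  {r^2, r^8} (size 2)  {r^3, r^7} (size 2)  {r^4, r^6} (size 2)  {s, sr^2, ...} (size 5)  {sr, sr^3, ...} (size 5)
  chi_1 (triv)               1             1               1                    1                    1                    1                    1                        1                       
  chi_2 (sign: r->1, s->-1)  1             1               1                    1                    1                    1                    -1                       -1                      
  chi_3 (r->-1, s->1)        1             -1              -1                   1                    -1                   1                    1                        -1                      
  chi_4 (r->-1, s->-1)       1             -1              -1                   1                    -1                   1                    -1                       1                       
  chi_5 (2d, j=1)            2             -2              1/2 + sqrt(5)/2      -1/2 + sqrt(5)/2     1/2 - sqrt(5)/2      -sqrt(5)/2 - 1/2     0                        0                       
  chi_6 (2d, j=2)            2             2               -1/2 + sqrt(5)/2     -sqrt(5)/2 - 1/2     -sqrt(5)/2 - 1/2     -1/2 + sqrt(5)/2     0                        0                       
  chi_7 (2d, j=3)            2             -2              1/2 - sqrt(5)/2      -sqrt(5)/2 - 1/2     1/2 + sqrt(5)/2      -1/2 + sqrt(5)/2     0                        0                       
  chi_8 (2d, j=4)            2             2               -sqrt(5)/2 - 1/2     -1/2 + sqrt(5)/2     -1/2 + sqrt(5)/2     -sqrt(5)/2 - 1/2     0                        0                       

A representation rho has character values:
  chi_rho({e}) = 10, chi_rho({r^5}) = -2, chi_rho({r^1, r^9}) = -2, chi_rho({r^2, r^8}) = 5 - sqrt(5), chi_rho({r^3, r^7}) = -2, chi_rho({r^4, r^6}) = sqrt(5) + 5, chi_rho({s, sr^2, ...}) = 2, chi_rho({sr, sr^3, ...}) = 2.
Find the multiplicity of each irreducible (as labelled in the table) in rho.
Multiplicities: chi_1: 2, chi_2: 0, chi_3: 2, chi_4: 2, chi_5: 0, chi_6: 1, chi_7: 1, chi_8: 0.

Reasoning: Use <chi_rho, chi> = (1/|G|) sum_C |C| * chi_rho(C) * conj(chi(C)) with |G| = 20 for each irreducible chi in the table:
  <chi_rho, chi_1> = (1/20)[1*(10)*conj(1) + 1*(-2)*conj(1) + 2*(-2)*conj(1) + 2*(5 - sqrt(5))*conj(1) + 2*(-2)*conj(1) + 2*(sqrt(5) + 5)*conj(1) + 5*(2)*conj(1) + 5*(2)*conj(1)]
      = (1/20)[(10) + (-2) + (-4) + (10 - 2*sqrt(5)) + (-4) + (2*sqrt(5) + 10) + (10) + (10)] = 40/20 = 2
  <chi_rho, chi_2> = (1/20)[1*(10)*conj(1) + 1*(-2)*conj(1) + 2*(-2)*conj(1) + 2*(5 - sqrt(5))*conj(1) + 2*(-2)*conj(1) + 2*(sqrt(5) + 5)*conj(1) + 5*(2)*conj(-1) + 5*(2)*conj(-1)]
      = (1/20)[(10) + (-2) + (-4) + (10 - 2*sqrt(5)) + (-4) + (2*sqrt(5) + 10) + (-10) + (-10)] = 0/20 = 0
  <chi_rho, chi_3> = (1/20)[1*(10)*conj(1) + 1*(-2)*conj(-1) + 2*(-2)*conj(-1) + 2*(5 - sqrt(5))*conj(1) + 2*(-2)*conj(-1) + 2*(sqrt(5) + 5)*conj(1) + 5*(2)*conj(1) + 5*(2)*conj(-1)]
      = (1/20)[(10) + (2) + (4) + (10 - 2*sqrt(5)) + (4) + (2*sqrt(5) + 10) + (10) + (-10)] = 40/20 = 2
  <chi_rho, chi_4> = (1/20)[1*(10)*conj(1) + 1*(-2)*conj(-1) + 2*(-2)*conj(-1) + 2*(5 - sqrt(5))*conj(1) + 2*(-2)*conj(-1) + 2*(sqrt(5) + 5)*conj(1) + 5*(2)*conj(-1) + 5*(2)*conj(1)]
      = (1/20)[(10) + (2) + (4) + (10 - 2*sqrt(5)) + (4) + (2*sqrt(5) + 10) + (-10) + (10)] = 40/20 = 2
  <chi_rho, chi_5> = (1/20)[1*(10)*conj(2) + 1*(-2)*conj(-2) + 2*(-2)*conj(1/2 + sqrt(5)/2) + 2*(5 - sqrt(5))*conj(-1/2 + sqrt(5)/2) + 2*(-2)*conj(1/2 - sqrt(5)/2) + 2*(sqrt(5) + 5)*conj(-sqrt(5)/2 - 1/2) + 5*(2)*conj(0) + 5*(2)*conj(0)]
      = (1/20)[(20) + (4) + (-2*sqrt(5) - 2) + (-10 + 6*sqrt(5)) + (-2 + 2*sqrt(5)) + (-6*sqrt(5) - 10) + (0) + (0)] = 0/20 = 0
  <chi_rho, chi_6> = (1/20)[1*(10)*conj(2) + 1*(-2)*conj(2) + 2*(-2)*conj(-1/2 + sqrt(5)/2) + 2*(5 - sqrt(5))*conj(-sqrt(5)/2 - 1/2) + 2*(-2)*conj(-sqrt(5)/2 - 1/2) + 2*(sqrt(5) + 5)*conj(-1/2 + sqrt(5)/2) + 5*(2)*conj(0) + 5*(2)*conj(0)]
      = (1/20)[(20) + (-4) + (2 - 2*sqrt(5)) + (-4*sqrt(5)) + (2 + 2*sqrt(5)) + (4*sqrt(5)) + (0) + (0)] = 20/20 = 1
  <chi_rho, chi_7> = (1/20)[1*(10)*conj(2) + 1*(-2)*conj(-2) + 2*(-2)*conj(1/2 - sqrt(5)/2) + 2*(5 - sqrt(5))*conj(-sqrt(5)/2 - 1/2) + 2*(-2)*conj(1/2 + sqrt(5)/2) + 2*(sqrt(5) + 5)*conj(-1/2 + sqrt(5)/2) + 5*(2)*conj(0) + 5*(2)*conj(0)]
      = (1/20)[(20) + (4) + (-2 + 2*sqrt(5)) + (-4*sqrt(5)) + (-2*sqrt(5) - 2) + (4*sqrt(5)) + (0) + (0)] = 20/20 = 1
  <chi_rho, chi_8> = (1/20)[1*(10)*conj(2) + 1*(-2)*conj(2) + 2*(-2)*conj(-sqrt(5)/2 - 1/2) + 2*(5 - sqrt(5))*conj(-1/2 + sqrt(5)/2) + 2*(-2)*conj(-1/2 + sqrt(5)/2) + 2*(sqrt(5) + 5)*conj(-sqrt(5)/2 - 1/2) + 5*(2)*conj(0) + 5*(2)*conj(0)]
      = (1/20)[(20) + (-4) + (2 + 2*sqrt(5)) + (-10 + 6*sqrt(5)) + (2 - 2*sqrt(5)) + (-6*sqrt(5) - 10) + (0) + (0)] = 0/20 = 0
Dimension check: dim(rho) = sum (mult * dim) = 2*1 + 0*1 + 2*1 + 2*1 + 0*2 + 1*2 + 1*2 + 0*2 = 10 = chi_rho(e) = 10.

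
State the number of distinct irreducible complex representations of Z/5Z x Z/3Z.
15

Derivation: The number of irreducible complex representations of a finite group equals its number of conjugacy classes. Z/5Z x Z/3Z is abelian of order 15, so every element is its own conjugacy class: 15 classes, so Z/5Z x Z/3Z (order 15) has exactly 15 irreducible complex representations.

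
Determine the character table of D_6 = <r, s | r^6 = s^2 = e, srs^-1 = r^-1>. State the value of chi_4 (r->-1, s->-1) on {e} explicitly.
Conjugacy classes: {e} of size 1, {r^3} of size 1, {r^1, r^5} of size 2, {r^2, r^4} of size 2, {s, sr^2, ...} of size 3, {sr, sr^3, ...} of size 3.
Character table:
  irrep \ class              {e} (size 1)  {r^3} (size 1)  {r^1, r^5} (size 2)  {r^2, r^4} (size 2)  {s, sr^2, ...} (size 3)  {sr, sr^3, ...} (size 3)
  chi_1 (triv)               1             1               1                    1                    1                        1                       
  chi_2 (sign: r->1, s->-1)  1             1               1                    1                    -1                       -1                      
  chi_3 (r->-1, s->1)        1             -1              -1                   1                    1                        -1                      
  chi_4 (r->-1, s->-1)       1             -1              -1                   1                    -1                       1                       
  chi_5 (2d, j=1)            2             -2              1                    -1                   0                        0                       
  chi_6 (2d, j=2)            2             2               -1                   -1                   0                        0                       

Spot check: chi_4 (r->-1, s->-1) on {e} = 1.

Explanation: D_6 has order 2*6 = 12 with 6 conjugacy classes, hence 6 irreducibles. Sum of squared dims 1 + 1 + 1 + 1 + 4 + 4 = 12 = |G|. Linear characters come from the abelianisation; the 2-dimensional irreps have character r^k -> 2*cos(2*pi*j*k/6), reflections -> 0.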